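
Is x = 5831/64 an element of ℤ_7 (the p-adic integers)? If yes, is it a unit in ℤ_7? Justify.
x ∈ ℤ_7 but not a unit; v_7(x) = 3 > 0

ℤ_7 = {x ∈ ℚ_7 : v_7(x) ≥ 0} and ℤ_7^× = {x ∈ ℤ_7 : v_7(x) = 0}. Here v_7(5831/64) = v_7(num) − v_7(den) = 3; compare against these criteria.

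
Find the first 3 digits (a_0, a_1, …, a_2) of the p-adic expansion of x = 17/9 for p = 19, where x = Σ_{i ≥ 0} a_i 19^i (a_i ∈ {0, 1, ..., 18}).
(a_0, …, a_2) = (4, 2, 2)

v_19(17/9) = 0 (numerator and denominator both coprime to 19), so x ∈ ℤ_19^×. Compute digits iteratively via a_i = x_i mod 19, x_{i+1} = (x_i − a_i)/19, with x_0 = x:
  x_0 = 17/9;  a_0 = 4;  x_1 = (x_0 − 4)/19 = -1/9
  x_1 = -1/9;  a_1 = 2;  x_2 = (x_1 − 2)/19 = -1/9
  x_2 = -1/9;  a_2 = 2;  x_3 = (x_2 − 2)/19 = -1/9
Digits: (4, 2, 2).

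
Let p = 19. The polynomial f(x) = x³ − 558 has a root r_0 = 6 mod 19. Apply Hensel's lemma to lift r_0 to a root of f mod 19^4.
r_3 = 111498 (mod 130321)

Hensel: r_{i+1} = r_i − f(r_i)/f′(r_i) mod 19^{i+2}, where f′(x) = 3x². Iterate:
  r_0 = 6 (mod 19)
  r_1 = 310 (mod 361)
  r_2 = 1754 (mod 6859)
  r_3 = 111498 (mod 130321)
Final: r = 111498 with f(r) ≡ 0 mod 19^4.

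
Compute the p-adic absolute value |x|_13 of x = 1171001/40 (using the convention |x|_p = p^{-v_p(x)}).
|1171001/40|_13 = 1/28561

Step 1 — compute v_13(x) by factoring powers of 13 out of the numerator and denominator: v_13(1171001/40) = 4. Step 2 — apply |x|_p = p^{-v_p(x)} = 13^{-4} = 1/28561.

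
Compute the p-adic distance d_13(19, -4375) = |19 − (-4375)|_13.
d_13(19, -4375) = 1/2197

Step 1 — x − y = 19 − (-4375) = 4394. Step 2 — v_13(4394) = 3 (factor: 4394 = (13^3 · 2); the sign does not affect v_p). Step 3 — |x − y|_13 = 13^{-3} = 1/2197.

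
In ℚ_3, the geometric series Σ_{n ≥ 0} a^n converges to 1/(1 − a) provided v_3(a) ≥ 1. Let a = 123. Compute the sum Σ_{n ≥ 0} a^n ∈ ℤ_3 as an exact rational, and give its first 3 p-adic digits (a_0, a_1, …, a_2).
Σ a^n = 1/(1 − a) = -1/122;  first 3 digits = (1, 2, 2)

v_3(a) = 1 ≥ 1, so the series converges in ℤ_3 to 1/(1 − a) = 1/(1 − 123) = -1/122. Expand this rational in ℤ_3: compute digits iteratively via d_i = x_i mod 3, x_{i+1} = (x_i − d_i)/3. The first 3 digits are (1, 2, 2).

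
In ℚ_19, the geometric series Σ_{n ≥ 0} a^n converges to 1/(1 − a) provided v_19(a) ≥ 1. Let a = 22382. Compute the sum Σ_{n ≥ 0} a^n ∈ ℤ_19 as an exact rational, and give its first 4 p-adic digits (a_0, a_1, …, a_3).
Σ a^n = 1/(1 − a) = -1/22381;  first 4 digits = (1, 0, 5, 3)

v_19(a) = 2 ≥ 1, so the series converges in ℤ_19 to 1/(1 − a) = 1/(1 − 22382) = -1/22381. Expand this rational in ℤ_19: compute digits iteratively via d_i = x_i mod 19, x_{i+1} = (x_i − d_i)/19. The first 4 digits are (1, 0, 5, 3).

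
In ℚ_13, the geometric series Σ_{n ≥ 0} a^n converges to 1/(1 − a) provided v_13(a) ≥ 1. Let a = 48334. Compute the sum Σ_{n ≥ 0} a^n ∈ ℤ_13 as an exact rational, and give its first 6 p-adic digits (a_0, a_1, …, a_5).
Σ a^n = 1/(1 − a) = -1/48333;  first 6 digits = (1, 0, 0, 9, 1, 0)

v_13(a) = 3 ≥ 1, so the series converges in ℤ_13 to 1/(1 − a) = 1/(1 − 48334) = -1/48333. Expand this rational in ℤ_13: compute digits iteratively via d_i = x_i mod 13, x_{i+1} = (x_i − d_i)/13. The first 6 digits are (1, 0, 0, 9, 1, 0).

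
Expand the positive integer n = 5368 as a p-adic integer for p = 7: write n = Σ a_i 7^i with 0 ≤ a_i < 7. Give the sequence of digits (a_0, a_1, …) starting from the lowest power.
(a_0, a_1, …) = (6, 3, 4, 1, 2)

Repeated division by 7 gives the digits low-to-high: 5368 = 6 + 3·7^1 + 4·7^2 + 1·7^3 + 2·7^4. Digit sequence: (6, 3, 4, 1, 2).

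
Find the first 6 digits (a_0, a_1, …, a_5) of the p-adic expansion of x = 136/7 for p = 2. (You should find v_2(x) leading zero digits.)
(a_0, …, a_5) = (0, 0, 0, 1, 1, 1)

v_2(136/7) = 3, so a_0 = ... = a_2 = 0. Factor out: x = 2^3 · u with u = 17/7 a unit in ℤ_2. Expand u iteratively via a_{v+i} = u_i mod 2, u_{i+1} = (u_i − a_{v+i})/2:
  u_0 = 17/7;  a_3 = 1;  u_1 = (u_0 − 1)/2 = 5/7
  u_1 = 5/7;  a_4 = 1;  u_2 = (u_1 − 1)/2 = -1/7
  u_2 = -1/7;  a_5 = 1;  u_3 = (u_2 − 1)/2 = -4/7
Digits: (0, 0, 0, 1, 1, 1).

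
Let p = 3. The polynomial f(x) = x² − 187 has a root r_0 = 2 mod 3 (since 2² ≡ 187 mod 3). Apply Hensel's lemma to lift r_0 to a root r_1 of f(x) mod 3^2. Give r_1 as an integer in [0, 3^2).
r_1 = 5 (mod 9)

Hensel's recurrence: r_{i+1} = r_i − f(r_i)·(f′(r_i))^{-1} mod 3^{i+2}, with f′(x) = 2x. Iterate:
  r_0 = 2 (mod 3)
  r_1 = 5 (mod 9)
Final: r_1 = 5, and one checks f(r_1) ≡ 0 mod 3^2.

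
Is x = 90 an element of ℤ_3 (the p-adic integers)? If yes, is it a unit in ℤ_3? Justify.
x ∈ ℤ_3 but not a unit; v_3(x) = 2 > 0

ℤ_3 = {x ∈ ℚ_3 : v_3(x) ≥ 0} and ℤ_3^× = {x ∈ ℤ_3 : v_3(x) = 0}. Here v_3(90) = v_3(num) − v_3(den) = 2; compare against these criteria.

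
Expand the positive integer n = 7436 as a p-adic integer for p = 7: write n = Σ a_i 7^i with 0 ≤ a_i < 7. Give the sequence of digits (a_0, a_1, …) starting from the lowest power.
(a_0, a_1, …) = (2, 5, 4, 0, 3)

Repeated division by 7 gives the digits low-to-high: 7436 = 2 + 5·7^1 + 4·7^2 + 3·7^4. Digit sequence: (2, 5, 4, 0, 3).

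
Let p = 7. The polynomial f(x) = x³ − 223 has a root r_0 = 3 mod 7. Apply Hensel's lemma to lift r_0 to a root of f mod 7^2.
r_1 = 3 (mod 49)

Hensel: r_{i+1} = r_i − f(r_i)/f′(r_i) mod 7^{i+2}, where f′(x) = 3x². Iterate:
  r_0 = 3 (mod 7)
  r_1 = 3 (mod 49)
Final: r = 3 with f(r) ≡ 0 mod 7^2.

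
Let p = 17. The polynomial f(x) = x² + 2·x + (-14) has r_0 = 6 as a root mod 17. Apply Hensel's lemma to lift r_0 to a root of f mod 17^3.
r_2 = 1944 (mod 4913)

Hensel: r_{i+1} = r_i − f(r_i)·(f′(r_i))^{-1} mod 17^{i+2}, f′(x) = 2x + 2. Iterate:
  r_0 = 6 (mod 17)
  r_1 = 210 (mod 289)
  r_2 = 1944 (mod 4913)
Final: r = 1944 satisfies f(r) ≡ 0 mod 17^3.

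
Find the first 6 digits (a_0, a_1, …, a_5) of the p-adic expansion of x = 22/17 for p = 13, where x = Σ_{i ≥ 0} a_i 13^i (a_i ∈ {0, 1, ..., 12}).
(a_0, …, a_5) = (12, 3, 2, 9, 10, 3)

v_13(22/17) = 0 (numerator and denominator both coprime to 13), so x ∈ ℤ_13^×. Compute digits iteratively via a_i = x_i mod 13, x_{i+1} = (x_i − a_i)/13, with x_0 = x:
  x_0 = 22/17;  a_0 = 12;  x_1 = (x_0 − 12)/13 = -14/17
  x_1 = -14/17;  a_1 = 3;  x_2 = (x_1 − 3)/13 = -5/17
  x_2 = -5/17;  a_2 = 2;  x_3 = (x_2 − 2)/13 = -3/17
  x_3 = -3/17;  a_3 = 9;  x_4 = (x_3 − 9)/13 = -12/17
  x_4 = -12/17;  a_4 = 10;  x_5 = (x_4 − 10)/13 = -14/17
  x_5 = -14/17;  a_5 = 3;  x_6 = (x_5 − 3)/13 = -5/17
Digits: (12, 3, 2, 9, 10, 3).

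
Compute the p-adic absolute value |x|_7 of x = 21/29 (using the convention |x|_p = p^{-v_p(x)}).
|21/29|_7 = 1/7

Step 1 — compute v_7(x) by factoring powers of 7 out of the numerator and denominator: v_7(21/29) = 1. Step 2 — apply |x|_p = p^{-v_p(x)} = 7^{-1} = 1/7.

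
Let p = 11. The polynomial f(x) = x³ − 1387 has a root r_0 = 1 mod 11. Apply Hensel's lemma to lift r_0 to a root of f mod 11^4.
r_3 = 13289 (mod 14641)

Hensel: r_{i+1} = r_i − f(r_i)/f′(r_i) mod 11^{i+2}, where f′(x) = 3x². Iterate:
  r_0 = 1 (mod 11)
  r_1 = 100 (mod 121)
  r_2 = 1310 (mod 1331)
  r_3 = 13289 (mod 14641)
Final: r = 13289 with f(r) ≡ 0 mod 11^4.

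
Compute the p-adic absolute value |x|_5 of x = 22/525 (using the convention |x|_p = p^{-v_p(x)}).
|22/525|_5 = 25

Step 1 — compute v_5(x) by factoring powers of 5 out of the numerator and denominator: v_5(22/525) = -2. Step 2 — apply |x|_p = p^{-v_p(x)} = 5^{2} = 25.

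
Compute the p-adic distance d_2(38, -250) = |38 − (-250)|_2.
d_2(38, -250) = 1/32

Step 1 — x − y = 38 − (-250) = 288. Step 2 — v_2(288) = 5 (factor: 288 = (2^5 · 9); the sign does not affect v_p). Step 3 — |x − y|_2 = 2^{-5} = 1/32.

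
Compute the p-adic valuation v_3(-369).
v_3(-369) = 2

v_3(n) is the largest exponent k such that 3^k divides n. Factor out: -369 = -3^2 · 41. (Sign doesn't affect v_p.) So v_3(-369) = 2.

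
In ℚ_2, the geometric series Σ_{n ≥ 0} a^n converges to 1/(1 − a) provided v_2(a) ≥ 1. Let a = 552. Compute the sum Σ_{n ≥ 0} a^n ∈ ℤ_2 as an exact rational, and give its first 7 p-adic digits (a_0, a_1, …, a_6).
Σ a^n = 1/(1 − a) = -1/551;  first 7 digits = (1, 0, 0, 1, 0, 1, 1)

v_2(a) = 3 ≥ 1, so the series converges in ℤ_2 to 1/(1 − a) = 1/(1 − 552) = -1/551. Expand this rational in ℤ_2: compute digits iteratively via d_i = x_i mod 2, x_{i+1} = (x_i − d_i)/2. The first 7 digits are (1, 0, 0, 1, 0, 1, 1).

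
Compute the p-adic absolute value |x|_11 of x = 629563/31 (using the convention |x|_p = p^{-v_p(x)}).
|629563/31|_11 = 1/14641

Step 1 — compute v_11(x) by factoring powers of 11 out of the numerator and denominator: v_11(629563/31) = 4. Step 2 — apply |x|_p = p^{-v_p(x)} = 11^{-4} = 1/14641.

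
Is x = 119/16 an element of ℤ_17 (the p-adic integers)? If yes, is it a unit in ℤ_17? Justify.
x ∈ ℤ_17 but not a unit; v_17(x) = 1 > 0

ℤ_17 = {x ∈ ℚ_17 : v_17(x) ≥ 0} and ℤ_17^× = {x ∈ ℤ_17 : v_17(x) = 0}. Here v_17(119/16) = v_17(num) − v_17(den) = 1; compare against these criteria.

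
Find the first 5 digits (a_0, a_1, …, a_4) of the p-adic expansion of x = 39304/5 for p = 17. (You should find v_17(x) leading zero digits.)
(a_0, …, a_4) = (0, 0, 0, 5, 10)

v_17(39304/5) = 3, so a_0 = ... = a_2 = 0. Factor out: x = 17^3 · u with u = 8/5 a unit in ℤ_17. Expand u iteratively via a_{v+i} = u_i mod 17, u_{i+1} = (u_i − a_{v+i})/17:
  u_0 = 8/5;  a_3 = 5;  u_1 = (u_0 − 5)/17 = -1/5
  u_1 = -1/5;  a_4 = 10;  u_2 = (u_1 − 10)/17 = -3/5
Digits: (0, 0, 0, 5, 10).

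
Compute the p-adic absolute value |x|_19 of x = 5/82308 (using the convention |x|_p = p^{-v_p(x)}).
|5/82308|_19 = 6859

Step 1 — compute v_19(x) by factoring powers of 19 out of the numerator and denominator: v_19(5/82308) = -3. Step 2 — apply |x|_p = p^{-v_p(x)} = 19^{3} = 6859.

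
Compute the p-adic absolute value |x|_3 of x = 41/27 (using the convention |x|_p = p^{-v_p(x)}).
|41/27|_3 = 27

Step 1 — compute v_3(x) by factoring powers of 3 out of the numerator and denominator: v_3(41/27) = -3. Step 2 — apply |x|_p = p^{-v_p(x)} = 3^{3} = 27.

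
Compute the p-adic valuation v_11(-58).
v_11(-58) = 0

v_11(n) is the largest exponent k such that 11^k divides n. Factor out: -58 = -11^0 · 58. (Sign doesn't affect v_p.) So v_11(-58) = 0.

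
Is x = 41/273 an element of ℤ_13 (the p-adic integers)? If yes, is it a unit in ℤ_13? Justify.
x ∉ ℤ_13 (v_13(x) = -1 < 0)

ℤ_13 = {x ∈ ℚ_13 : v_13(x) ≥ 0} and ℤ_13^× = {x ∈ ℤ_13 : v_13(x) = 0}. Here v_13(41/273) = v_13(num) − v_13(den) = -1; compare against these criteria.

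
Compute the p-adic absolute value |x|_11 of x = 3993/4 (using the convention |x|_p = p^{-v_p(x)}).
|3993/4|_11 = 1/1331

Step 1 — compute v_11(x) by factoring powers of 11 out of the numerator and denominator: v_11(3993/4) = 3. Step 2 — apply |x|_p = p^{-v_p(x)} = 11^{-3} = 1/1331.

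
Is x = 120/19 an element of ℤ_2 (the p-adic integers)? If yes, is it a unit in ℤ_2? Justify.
x ∈ ℤ_2 but not a unit; v_2(x) = 3 > 0

ℤ_2 = {x ∈ ℚ_2 : v_2(x) ≥ 0} and ℤ_2^× = {x ∈ ℤ_2 : v_2(x) = 0}. Here v_2(120/19) = v_2(num) − v_2(den) = 3; compare against these criteria.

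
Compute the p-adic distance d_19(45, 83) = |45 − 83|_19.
d_19(45, 83) = 1/19

Step 1 — x − y = 45 − 83 = -38. Step 2 — v_19(-38) = 1 (factor: -38 = −(19^1 · 2); the sign does not affect v_p). Step 3 — |x − y|_19 = 19^{-1} = 1/19.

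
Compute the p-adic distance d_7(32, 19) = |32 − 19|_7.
d_7(32, 19) = 1

Step 1 — x − y = 32 − 19 = 13. Step 2 — v_7(13) = 0 (factor: 13 = (7^0 · 13); the sign does not affect v_p). Step 3 — |x − y|_7 = 7^{0} = 1.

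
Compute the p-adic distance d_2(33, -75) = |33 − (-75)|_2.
d_2(33, -75) = 1/4

Step 1 — x − y = 33 − (-75) = 108. Step 2 — v_2(108) = 2 (factor: 108 = (2^2 · 27); the sign does not affect v_p). Step 3 — |x − y|_2 = 2^{-2} = 1/4.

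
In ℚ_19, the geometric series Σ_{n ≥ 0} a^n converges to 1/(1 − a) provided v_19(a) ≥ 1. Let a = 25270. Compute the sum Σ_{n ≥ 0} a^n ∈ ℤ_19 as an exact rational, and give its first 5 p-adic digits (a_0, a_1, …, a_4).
Σ a^n = 1/(1 − a) = -1/25269;  first 5 digits = (1, 0, 13, 3, 17)

v_19(a) = 2 ≥ 1, so the series converges in ℤ_19 to 1/(1 − a) = 1/(1 − 25270) = -1/25269. Expand this rational in ℤ_19: compute digits iteratively via d_i = x_i mod 19, x_{i+1} = (x_i − d_i)/19. The first 5 digits are (1, 0, 13, 3, 17).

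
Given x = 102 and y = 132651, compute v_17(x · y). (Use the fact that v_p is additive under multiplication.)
v_17(13530402) = 4

v_p(x) = 1 (factor: 102 = 17^1 · 6); v_p(y) = 3 (factor: 132651 = 17^3 · 27). Additivity: v_p(xy) = v_p(x) + v_p(y) = 1 + 3 = 4. (Direct check: xy = 13530402 = 17^4 · (162).)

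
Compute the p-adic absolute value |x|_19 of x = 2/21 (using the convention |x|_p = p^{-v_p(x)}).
|2/21|_19 = 1

Step 1 — compute v_19(x) by factoring powers of 19 out of the numerator and denominator: v_19(2/21) = 0. Step 2 — apply |x|_p = p^{-v_p(x)} = 19^{0} = 1.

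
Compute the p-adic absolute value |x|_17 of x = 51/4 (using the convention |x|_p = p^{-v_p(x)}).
|51/4|_17 = 1/17

Step 1 — compute v_17(x) by factoring powers of 17 out of the numerator and denominator: v_17(51/4) = 1. Step 2 — apply |x|_p = p^{-v_p(x)} = 17^{-1} = 1/17.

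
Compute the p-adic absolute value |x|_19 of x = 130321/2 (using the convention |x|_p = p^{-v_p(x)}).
|130321/2|_19 = 1/130321

Step 1 — compute v_19(x) by factoring powers of 19 out of the numerator and denominator: v_19(130321/2) = 4. Step 2 — apply |x|_p = p^{-v_p(x)} = 19^{-4} = 1/130321.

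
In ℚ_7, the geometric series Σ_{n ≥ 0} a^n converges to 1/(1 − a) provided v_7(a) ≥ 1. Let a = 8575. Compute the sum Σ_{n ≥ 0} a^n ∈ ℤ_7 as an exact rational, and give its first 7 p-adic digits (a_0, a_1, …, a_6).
Σ a^n = 1/(1 − a) = -1/8574;  first 7 digits = (1, 0, 0, 4, 3, 0, 2)

v_7(a) = 3 ≥ 1, so the series converges in ℤ_7 to 1/(1 − a) = 1/(1 − 8575) = -1/8574. Expand this rational in ℤ_7: compute digits iteratively via d_i = x_i mod 7, x_{i+1} = (x_i − d_i)/7. The first 7 digits are (1, 0, 0, 4, 3, 0, 2).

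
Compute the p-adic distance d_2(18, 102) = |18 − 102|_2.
d_2(18, 102) = 1/4

Step 1 — x − y = 18 − 102 = -84. Step 2 — v_2(-84) = 2 (factor: -84 = −(2^2 · 21); the sign does not affect v_p). Step 3 — |x − y|_2 = 2^{-2} = 1/4.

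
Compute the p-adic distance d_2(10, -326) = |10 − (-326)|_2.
d_2(10, -326) = 1/16

Step 1 — x − y = 10 − (-326) = 336. Step 2 — v_2(336) = 4 (factor: 336 = (2^4 · 21); the sign does not affect v_p). Step 3 — |x − y|_2 = 2^{-4} = 1/16.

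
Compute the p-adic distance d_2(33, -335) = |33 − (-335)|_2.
d_2(33, -335) = 1/16

Step 1 — x − y = 33 − (-335) = 368. Step 2 — v_2(368) = 4 (factor: 368 = (2^4 · 23); the sign does not affect v_p). Step 3 — |x − y|_2 = 2^{-4} = 1/16.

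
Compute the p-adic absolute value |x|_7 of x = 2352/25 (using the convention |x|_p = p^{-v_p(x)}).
|2352/25|_7 = 1/49

Step 1 — compute v_7(x) by factoring powers of 7 out of the numerator and denominator: v_7(2352/25) = 2. Step 2 — apply |x|_p = p^{-v_p(x)} = 7^{-2} = 1/49.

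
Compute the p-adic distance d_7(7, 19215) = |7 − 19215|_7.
d_7(7, 19215) = 1/2401

Step 1 — x − y = 7 − 19215 = -19208. Step 2 — v_7(-19208) = 4 (factor: -19208 = −(7^4 · 8); the sign does not affect v_p). Step 3 — |x − y|_7 = 7^{-4} = 1/2401.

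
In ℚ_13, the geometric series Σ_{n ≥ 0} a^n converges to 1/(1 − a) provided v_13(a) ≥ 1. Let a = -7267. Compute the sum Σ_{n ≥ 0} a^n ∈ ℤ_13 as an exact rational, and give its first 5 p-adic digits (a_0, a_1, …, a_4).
Σ a^n = 1/(1 − a) = 1/7268;  first 5 digits = (1, 0, 9, 9, 2)

v_13(a) = 2 ≥ 1, so the series converges in ℤ_13 to 1/(1 − a) = 1/(1 − (-7267)) = 1/7268. Expand this rational in ℤ_13: compute digits iteratively via d_i = x_i mod 13, x_{i+1} = (x_i − d_i)/13. The first 5 digits are (1, 0, 9, 9, 2).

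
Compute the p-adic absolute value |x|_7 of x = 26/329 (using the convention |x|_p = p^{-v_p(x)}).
|26/329|_7 = 7

Step 1 — compute v_7(x) by factoring powers of 7 out of the numerator and denominator: v_7(26/329) = -1. Step 2 — apply |x|_p = p^{-v_p(x)} = 7^{1} = 7.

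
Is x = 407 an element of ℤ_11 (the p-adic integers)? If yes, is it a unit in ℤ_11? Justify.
x ∈ ℤ_11 but not a unit; v_11(x) = 1 > 0

ℤ_11 = {x ∈ ℚ_11 : v_11(x) ≥ 0} and ℤ_11^× = {x ∈ ℤ_11 : v_11(x) = 0}. Here v_11(407) = v_11(num) − v_11(den) = 1; compare against these criteria.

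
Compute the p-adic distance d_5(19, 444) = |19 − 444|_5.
d_5(19, 444) = 1/25

Step 1 — x − y = 19 − 444 = -425. Step 2 — v_5(-425) = 2 (factor: -425 = −(5^2 · 17); the sign does not affect v_p). Step 3 — |x − y|_5 = 5^{-2} = 1/25.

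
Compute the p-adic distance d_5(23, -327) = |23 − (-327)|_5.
d_5(23, -327) = 1/25

Step 1 — x − y = 23 − (-327) = 350. Step 2 — v_5(350) = 2 (factor: 350 = (5^2 · 14); the sign does not affect v_p). Step 3 — |x − y|_5 = 5^{-2} = 1/25.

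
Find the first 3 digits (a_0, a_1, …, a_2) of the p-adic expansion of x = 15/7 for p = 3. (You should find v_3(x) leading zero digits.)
(a_0, …, a_2) = (0, 2, 0)

v_3(15/7) = 1, so a_0 = ... = a_0 = 0. Factor out: x = 3^1 · u with u = 5/7 a unit in ℤ_3. Expand u iteratively via a_{v+i} = u_i mod 3, u_{i+1} = (u_i − a_{v+i})/3:
  u_0 = 5/7;  a_1 = 2;  u_1 = (u_0 − 2)/3 = -3/7
  u_1 = -3/7;  a_2 = 0;  u_2 = (u_1 − 0)/3 = -1/7
Digits: (0, 2, 0).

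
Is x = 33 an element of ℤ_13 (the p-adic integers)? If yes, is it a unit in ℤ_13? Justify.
x ∈ ℤ_13^× (unit); v_13(x) = 0

ℤ_13 = {x ∈ ℚ_13 : v_13(x) ≥ 0} and ℤ_13^× = {x ∈ ℤ_13 : v_13(x) = 0}. Here v_13(33) = v_13(num) − v_13(den) = 0; compare against these criteria.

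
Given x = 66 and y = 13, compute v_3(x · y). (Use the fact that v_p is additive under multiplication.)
v_3(858) = 1

v_p(x) = 1 (factor: 66 = 3^1 · 22); v_p(y) = 0 (factor: 13 = 3^0 · 13). Additivity: v_p(xy) = v_p(x) + v_p(y) = 1 + 0 = 1. (Direct check: xy = 858 = 3^1 · (286).)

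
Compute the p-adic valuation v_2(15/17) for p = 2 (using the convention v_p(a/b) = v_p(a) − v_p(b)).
v_2(15/17) = 0

Factor powers of 2 from the numerator and denominator of the reduced fraction: 15 = 2^0 · 15 and 17 = 2^0 · 17. Apply v_p(a/b) = v_p(a) − v_p(b): v_2(15/17) = 0 − 0 = 0.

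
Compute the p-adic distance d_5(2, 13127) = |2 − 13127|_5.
d_5(2, 13127) = 1/625

Step 1 — x − y = 2 − 13127 = -13125. Step 2 — v_5(-13125) = 4 (factor: -13125 = −(5^4 · 21); the sign does not affect v_p). Step 3 — |x − y|_5 = 5^{-4} = 1/625.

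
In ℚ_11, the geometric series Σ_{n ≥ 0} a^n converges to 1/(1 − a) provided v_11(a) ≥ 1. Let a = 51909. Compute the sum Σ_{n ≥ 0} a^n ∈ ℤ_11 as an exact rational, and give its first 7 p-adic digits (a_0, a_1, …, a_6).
Σ a^n = 1/(1 − a) = -1/51908;  first 7 digits = (1, 0, 0, 6, 3, 0, 3)

v_11(a) = 3 ≥ 1, so the series converges in ℤ_11 to 1/(1 − a) = 1/(1 − 51909) = -1/51908. Expand this rational in ℤ_11: compute digits iteratively via d_i = x_i mod 11, x_{i+1} = (x_i − d_i)/11. The first 7 digits are (1, 0, 0, 6, 3, 0, 3).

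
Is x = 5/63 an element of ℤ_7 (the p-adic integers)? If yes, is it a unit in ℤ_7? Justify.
x ∉ ℤ_7 (v_7(x) = -1 < 0)

ℤ_7 = {x ∈ ℚ_7 : v_7(x) ≥ 0} and ℤ_7^× = {x ∈ ℤ_7 : v_7(x) = 0}. Here v_7(5/63) = v_7(num) − v_7(den) = -1; compare against these criteria.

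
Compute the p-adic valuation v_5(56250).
v_5(56250) = 5

v_5(n) is the largest exponent k such that 5^k divides n. Factor out: 56250 = 5^5 · 18. (Sign doesn't affect v_p.) So v_5(56250) = 5.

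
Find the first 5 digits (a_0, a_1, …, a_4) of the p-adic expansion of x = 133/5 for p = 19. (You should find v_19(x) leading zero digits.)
(a_0, …, a_4) = (0, 9, 11, 7, 11)

v_19(133/5) = 1, so a_0 = ... = a_0 = 0. Factor out: x = 19^1 · u with u = 7/5 a unit in ℤ_19. Expand u iteratively via a_{v+i} = u_i mod 19, u_{i+1} = (u_i − a_{v+i})/19:
  u_0 = 7/5;  a_1 = 9;  u_1 = (u_0 − 9)/19 = -2/5
  u_1 = -2/5;  a_2 = 11;  u_2 = (u_1 − 11)/19 = -3/5
  u_2 = -3/5;  a_3 = 7;  u_3 = (u_2 − 7)/19 = -2/5
  u_3 = -2/5;  a_4 = 11;  u_4 = (u_3 − 11)/19 = -3/5
Digits: (0, 9, 11, 7, 11).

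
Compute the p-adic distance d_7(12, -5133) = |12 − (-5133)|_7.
d_7(12, -5133) = 1/343

Step 1 — x − y = 12 − (-5133) = 5145. Step 2 — v_7(5145) = 3 (factor: 5145 = (7^3 · 15); the sign does not affect v_p). Step 3 — |x − y|_7 = 7^{-3} = 1/343.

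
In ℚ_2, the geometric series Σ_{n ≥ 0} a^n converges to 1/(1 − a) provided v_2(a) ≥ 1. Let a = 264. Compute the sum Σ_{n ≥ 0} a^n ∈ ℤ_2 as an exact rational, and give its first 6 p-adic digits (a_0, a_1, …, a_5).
Σ a^n = 1/(1 − a) = -1/263;  first 6 digits = (1, 0, 0, 1, 0, 0)

v_2(a) = 3 ≥ 1, so the series converges in ℤ_2 to 1/(1 − a) = 1/(1 − 264) = -1/263. Expand this rational in ℤ_2: compute digits iteratively via d_i = x_i mod 2, x_{i+1} = (x_i − d_i)/2. The first 6 digits are (1, 0, 0, 1, 0, 0).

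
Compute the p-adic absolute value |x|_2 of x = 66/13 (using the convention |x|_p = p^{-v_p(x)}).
|66/13|_2 = 1/2

Step 1 — compute v_2(x) by factoring powers of 2 out of the numerator and denominator: v_2(66/13) = 1. Step 2 — apply |x|_p = p^{-v_p(x)} = 2^{-1} = 1/2.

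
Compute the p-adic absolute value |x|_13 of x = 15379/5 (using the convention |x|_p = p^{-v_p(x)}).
|15379/5|_13 = 1/2197

Step 1 — compute v_13(x) by factoring powers of 13 out of the numerator and denominator: v_13(15379/5) = 3. Step 2 — apply |x|_p = p^{-v_p(x)} = 13^{-3} = 1/2197.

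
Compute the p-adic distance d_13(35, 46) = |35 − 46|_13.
d_13(35, 46) = 1

Step 1 — x − y = 35 − 46 = -11. Step 2 — v_13(-11) = 0 (factor: -11 = −(13^0 · 11); the sign does not affect v_p). Step 3 — |x − y|_13 = 13^{0} = 1.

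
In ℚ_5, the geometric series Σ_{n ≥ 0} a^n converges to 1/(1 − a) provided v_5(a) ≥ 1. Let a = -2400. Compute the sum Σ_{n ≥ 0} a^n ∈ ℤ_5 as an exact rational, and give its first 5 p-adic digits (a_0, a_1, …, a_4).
Σ a^n = 1/(1 − a) = 1/2401;  first 5 digits = (1, 0, 4, 0, 2)

v_5(a) = 2 ≥ 1, so the series converges in ℤ_5 to 1/(1 − a) = 1/(1 − (-2400)) = 1/2401. Expand this rational in ℤ_5: compute digits iteratively via d_i = x_i mod 5, x_{i+1} = (x_i − d_i)/5. The first 5 digits are (1, 0, 4, 0, 2).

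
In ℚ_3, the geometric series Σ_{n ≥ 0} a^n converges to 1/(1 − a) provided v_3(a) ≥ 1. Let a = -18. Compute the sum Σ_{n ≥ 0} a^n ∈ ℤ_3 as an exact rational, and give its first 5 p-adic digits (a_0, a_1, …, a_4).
Σ a^n = 1/(1 − a) = 1/19;  first 5 digits = (1, 0, 1, 2, 0)

v_3(a) = 2 ≥ 1, so the series converges in ℤ_3 to 1/(1 − a) = 1/(1 − (-18)) = 1/19. Expand this rational in ℤ_3: compute digits iteratively via d_i = x_i mod 3, x_{i+1} = (x_i − d_i)/3. The first 5 digits are (1, 0, 1, 2, 0).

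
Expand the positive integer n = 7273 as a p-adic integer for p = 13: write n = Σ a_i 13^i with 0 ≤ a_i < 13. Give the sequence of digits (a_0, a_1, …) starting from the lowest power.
(a_0, a_1, …) = (6, 0, 4, 3)

Repeated division by 13 gives the digits low-to-high: 7273 = 6 + 4·13^2 + 3·13^3. Digit sequence: (6, 0, 4, 3).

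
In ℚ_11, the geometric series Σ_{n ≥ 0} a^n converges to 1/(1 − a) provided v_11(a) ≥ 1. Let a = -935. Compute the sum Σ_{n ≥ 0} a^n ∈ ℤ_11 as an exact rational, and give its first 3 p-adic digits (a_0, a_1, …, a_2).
Σ a^n = 1/(1 − a) = 1/936;  first 3 digits = (1, 3, 1)

v_11(a) = 1 ≥ 1, so the series converges in ℤ_11 to 1/(1 − a) = 1/(1 − (-935)) = 1/936. Expand this rational in ℤ_11: compute digits iteratively via d_i = x_i mod 11, x_{i+1} = (x_i − d_i)/11. The first 3 digits are (1, 3, 1).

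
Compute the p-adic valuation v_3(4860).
v_3(4860) = 5

v_3(n) is the largest exponent k such that 3^k divides n. Factor out: 4860 = 3^5 · 20. (Sign doesn't affect v_p.) So v_3(4860) = 5.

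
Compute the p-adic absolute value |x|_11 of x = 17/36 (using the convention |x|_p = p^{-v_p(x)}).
|17/36|_11 = 1

Step 1 — compute v_11(x) by factoring powers of 11 out of the numerator and denominator: v_11(17/36) = 0. Step 2 — apply |x|_p = p^{-v_p(x)} = 11^{0} = 1.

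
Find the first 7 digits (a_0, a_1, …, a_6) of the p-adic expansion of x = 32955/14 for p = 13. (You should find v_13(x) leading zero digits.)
(a_0, …, a_6) = (0, 0, 0, 2, 12, 0, 12)

v_13(32955/14) = 3, so a_0 = ... = a_2 = 0. Factor out: x = 13^3 · u with u = 15/14 a unit in ℤ_13. Expand u iteratively via a_{v+i} = u_i mod 13, u_{i+1} = (u_i − a_{v+i})/13:
  u_0 = 15/14;  a_3 = 2;  u_1 = (u_0 − 2)/13 = -1/14
  u_1 = -1/14;  a_4 = 12;  u_2 = (u_1 − 12)/13 = -13/14
  u_2 = -13/14;  a_5 = 0;  u_3 = (u_2 − 0)/13 = -1/14
  u_3 = -1/14;  a_6 = 12;  u_4 = (u_3 − 12)/13 = -13/14
Digits: (0, 0, 0, 2, 12, 0, 12).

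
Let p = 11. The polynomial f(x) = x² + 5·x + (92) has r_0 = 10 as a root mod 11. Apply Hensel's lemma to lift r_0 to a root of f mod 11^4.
r_3 = 7028 (mod 14641)

Hensel: r_{i+1} = r_i − f(r_i)·(f′(r_i))^{-1} mod 11^{i+2}, f′(x) = 2x + 5. Iterate:
  r_0 = 10 (mod 11)
  r_1 = 10 (mod 121)
  r_2 = 373 (mod 1331)
  r_3 = 7028 (mod 14641)
Final: r = 7028 satisfies f(r) ≡ 0 mod 11^4.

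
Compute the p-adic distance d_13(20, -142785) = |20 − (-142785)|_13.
d_13(20, -142785) = 1/28561

Step 1 — x − y = 20 − (-142785) = 142805. Step 2 — v_13(142805) = 4 (factor: 142805 = (13^4 · 5); the sign does not affect v_p). Step 3 — |x − y|_13 = 13^{-4} = 1/28561.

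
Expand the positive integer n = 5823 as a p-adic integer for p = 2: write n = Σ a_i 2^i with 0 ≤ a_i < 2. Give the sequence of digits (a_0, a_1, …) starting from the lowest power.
(a_0, a_1, …) = (1, 1, 1, 1, 1, 1, 0, 1, 0, 1, 1, 0, 1)

Repeated division by 2 gives the digits low-to-high: 5823 = 1 + 1·2^1 + 1·2^2 + 1·2^3 + 1·2^4 + 1·2^5 + 1·2^7 + 1·2^9 + 1·2^10 + 1·2^12. Digit sequence: (1, 1, 1, 1, 1, 1, 0, 1, 0, 1, 1, 0, 1).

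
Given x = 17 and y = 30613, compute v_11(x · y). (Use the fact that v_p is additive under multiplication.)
v_11(520421) = 3

v_p(x) = 0 (factor: 17 = 11^0 · 17); v_p(y) = 3 (factor: 30613 = 11^3 · 23). Additivity: v_p(xy) = v_p(x) + v_p(y) = 0 + 3 = 3. (Direct check: xy = 520421 = 11^3 · (391).)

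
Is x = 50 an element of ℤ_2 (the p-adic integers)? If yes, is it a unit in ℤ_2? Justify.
x ∈ ℤ_2 but not a unit; v_2(x) = 1 > 0

ℤ_2 = {x ∈ ℚ_2 : v_2(x) ≥ 0} and ℤ_2^× = {x ∈ ℤ_2 : v_2(x) = 0}. Here v_2(50) = v_2(num) − v_2(den) = 1; compare against these criteria.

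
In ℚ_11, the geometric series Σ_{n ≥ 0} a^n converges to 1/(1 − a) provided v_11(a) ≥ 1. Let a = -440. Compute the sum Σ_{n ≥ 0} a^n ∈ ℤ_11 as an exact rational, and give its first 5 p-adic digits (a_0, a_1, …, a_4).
Σ a^n = 1/(1 − a) = 1/441;  first 5 digits = (1, 4, 1, 0, 6)

v_11(a) = 1 ≥ 1, so the series converges in ℤ_11 to 1/(1 − a) = 1/(1 − (-440)) = 1/441. Expand this rational in ℤ_11: compute digits iteratively via d_i = x_i mod 11, x_{i+1} = (x_i − d_i)/11. The first 5 digits are (1, 4, 1, 0, 6).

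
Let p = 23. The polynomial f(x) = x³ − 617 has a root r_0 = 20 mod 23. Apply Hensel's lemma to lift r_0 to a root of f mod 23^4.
r_3 = 75805 (mod 279841)

Hensel: r_{i+1} = r_i − f(r_i)/f′(r_i) mod 23^{i+2}, where f′(x) = 3x². Iterate:
  r_0 = 20 (mod 23)
  r_1 = 158 (mod 529)
  r_2 = 2803 (mod 12167)
  r_3 = 75805 (mod 279841)
Final: r = 75805 with f(r) ≡ 0 mod 23^4.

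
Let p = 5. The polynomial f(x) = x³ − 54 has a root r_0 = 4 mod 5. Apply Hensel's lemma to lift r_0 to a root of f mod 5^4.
r_3 = 284 (mod 625)

Hensel: r_{i+1} = r_i − f(r_i)/f′(r_i) mod 5^{i+2}, where f′(x) = 3x². Iterate:
  r_0 = 4 (mod 5)
  r_1 = 9 (mod 25)
  r_2 = 34 (mod 125)
  r_3 = 284 (mod 625)
Final: r = 284 with f(r) ≡ 0 mod 5^4.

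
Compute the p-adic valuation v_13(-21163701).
v_13(-21163701) = 5

v_13(n) is the largest exponent k such that 13^k divides n. Factor out: -21163701 = -13^5 · 57. (Sign doesn't affect v_p.) So v_13(-21163701) = 5.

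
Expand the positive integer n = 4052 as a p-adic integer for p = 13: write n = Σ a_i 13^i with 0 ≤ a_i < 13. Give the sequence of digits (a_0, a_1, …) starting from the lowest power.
(a_0, a_1, …) = (9, 12, 10, 1)

Repeated division by 13 gives the digits low-to-high: 4052 = 9 + 12·13^1 + 10·13^2 + 1·13^3. Digit sequence: (9, 12, 10, 1).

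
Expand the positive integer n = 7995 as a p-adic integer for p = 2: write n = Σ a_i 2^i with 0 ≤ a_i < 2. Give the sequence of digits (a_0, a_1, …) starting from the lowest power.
(a_0, a_1, …) = (1, 1, 0, 1, 1, 1, 0, 0, 1, 1, 1, 1, 1)

Repeated division by 2 gives the digits low-to-high: 7995 = 1 + 1·2^1 + 1·2^3 + 1·2^4 + 1·2^5 + 1·2^8 + 1·2^9 + 1·2^10 + 1·2^11 + 1·2^12. Digit sequence: (1, 1, 0, 1, 1, 1, 0, 0, 1, 1, 1, 1, 1).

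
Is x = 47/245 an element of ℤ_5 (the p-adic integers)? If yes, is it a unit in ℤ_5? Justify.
x ∉ ℤ_5 (v_5(x) = -1 < 0)

ℤ_5 = {x ∈ ℚ_5 : v_5(x) ≥ 0} and ℤ_5^× = {x ∈ ℤ_5 : v_5(x) = 0}. Here v_5(47/245) = v_5(num) − v_5(den) = -1; compare against these criteria.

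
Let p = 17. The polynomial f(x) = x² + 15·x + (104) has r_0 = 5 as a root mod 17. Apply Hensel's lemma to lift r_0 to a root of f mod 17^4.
r_3 = 20065 (mod 83521)

Hensel: r_{i+1} = r_i − f(r_i)·(f′(r_i))^{-1} mod 17^{i+2}, f′(x) = 2x + 15. Iterate:
  r_0 = 5 (mod 17)
  r_1 = 124 (mod 289)
  r_2 = 413 (mod 4913)
  r_3 = 20065 (mod 83521)
Final: r = 20065 satisfies f(r) ≡ 0 mod 17^4.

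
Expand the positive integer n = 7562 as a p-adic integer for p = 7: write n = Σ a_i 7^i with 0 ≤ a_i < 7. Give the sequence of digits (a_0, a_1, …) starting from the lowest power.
(a_0, a_1, …) = (2, 2, 0, 1, 3)

Repeated division by 7 gives the digits low-to-high: 7562 = 2 + 2·7^1 + 1·7^3 + 3·7^4. Digit sequence: (2, 2, 0, 1, 3).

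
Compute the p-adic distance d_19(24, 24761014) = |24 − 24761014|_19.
d_19(24, 24761014) = 1/2476099

Step 1 — x − y = 24 − 24761014 = -24760990. Step 2 — v_19(-24760990) = 5 (factor: -24760990 = −(19^5 · 10); the sign does not affect v_p). Step 3 — |x − y|_19 = 19^{-5} = 1/2476099.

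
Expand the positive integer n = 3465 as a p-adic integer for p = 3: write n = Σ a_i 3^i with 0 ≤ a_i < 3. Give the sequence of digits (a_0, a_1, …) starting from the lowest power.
(a_0, a_1, …) = (0, 0, 1, 2, 0, 2, 1, 1)

Repeated division by 3 gives the digits low-to-high: 3465 = 1·3^2 + 2·3^3 + 2·3^5 + 1·3^6 + 1·3^7. Digit sequence: (0, 0, 1, 2, 0, 2, 1, 1).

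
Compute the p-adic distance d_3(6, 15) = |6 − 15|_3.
d_3(6, 15) = 1/9

Step 1 — x − y = 6 − 15 = -9. Step 2 — v_3(-9) = 2 (factor: -9 = −(3^2 · 1); the sign does not affect v_p). Step 3 — |x − y|_3 = 3^{-2} = 1/9.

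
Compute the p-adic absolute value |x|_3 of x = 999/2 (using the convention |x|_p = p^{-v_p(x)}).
|999/2|_3 = 1/27

Step 1 — compute v_3(x) by factoring powers of 3 out of the numerator and denominator: v_3(999/2) = 3. Step 2 — apply |x|_p = p^{-v_p(x)} = 3^{-3} = 1/27.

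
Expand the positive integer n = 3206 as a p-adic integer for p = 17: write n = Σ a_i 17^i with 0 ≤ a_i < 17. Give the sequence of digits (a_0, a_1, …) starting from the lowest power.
(a_0, a_1, …) = (10, 1, 11)

Repeated division by 17 gives the digits low-to-high: 3206 = 10 + 1·17^1 + 11·17^2. Digit sequence: (10, 1, 11).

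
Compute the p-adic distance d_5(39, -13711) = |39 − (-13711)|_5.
d_5(39, -13711) = 1/625

Step 1 — x − y = 39 − (-13711) = 13750. Step 2 — v_5(13750) = 4 (factor: 13750 = (5^4 · 22); the sign does not affect v_p). Step 3 — |x − y|_5 = 5^{-4} = 1/625.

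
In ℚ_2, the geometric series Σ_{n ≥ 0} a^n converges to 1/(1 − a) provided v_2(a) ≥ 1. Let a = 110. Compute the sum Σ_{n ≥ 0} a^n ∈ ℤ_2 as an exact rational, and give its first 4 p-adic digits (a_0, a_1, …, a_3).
Σ a^n = 1/(1 − a) = -1/109;  first 4 digits = (1, 1, 0, 1)

v_2(a) = 1 ≥ 1, so the series converges in ℤ_2 to 1/(1 − a) = 1/(1 − 110) = -1/109. Expand this rational in ℤ_2: compute digits iteratively via d_i = x_i mod 2, x_{i+1} = (x_i − d_i)/2. The first 4 digits are (1, 1, 0, 1).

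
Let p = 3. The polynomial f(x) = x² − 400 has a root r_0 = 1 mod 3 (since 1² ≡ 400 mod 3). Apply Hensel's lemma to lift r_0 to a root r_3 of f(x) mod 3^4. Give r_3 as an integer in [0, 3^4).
r_3 = 61 (mod 81)

Hensel's recurrence: r_{i+1} = r_i − f(r_i)·(f′(r_i))^{-1} mod 3^{i+2}, with f′(x) = 2x. Iterate:
  r_0 = 1 (mod 3)
  r_1 = 7 (mod 9)
  r_2 = 7 (mod 27)
  r_3 = 61 (mod 81)
Final: r_3 = 61, and one checks f(r_3) ≡ 0 mod 3^4.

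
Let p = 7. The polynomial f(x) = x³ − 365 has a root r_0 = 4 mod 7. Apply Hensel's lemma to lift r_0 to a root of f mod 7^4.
r_3 = 634 (mod 2401)

Hensel: r_{i+1} = r_i − f(r_i)/f′(r_i) mod 7^{i+2}, where f′(x) = 3x². Iterate:
  r_0 = 4 (mod 7)
  r_1 = 46 (mod 49)
  r_2 = 291 (mod 343)
  r_3 = 634 (mod 2401)
Final: r = 634 with f(r) ≡ 0 mod 7^4.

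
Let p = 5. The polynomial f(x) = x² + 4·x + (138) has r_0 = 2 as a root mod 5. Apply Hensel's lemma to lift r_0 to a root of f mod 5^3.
r_2 = 77 (mod 125)

Hensel: r_{i+1} = r_i − f(r_i)·(f′(r_i))^{-1} mod 5^{i+2}, f′(x) = 2x + 4. Iterate:
  r_0 = 2 (mod 5)
  r_1 = 2 (mod 25)
  r_2 = 77 (mod 125)
Final: r = 77 satisfies f(r) ≡ 0 mod 5^3.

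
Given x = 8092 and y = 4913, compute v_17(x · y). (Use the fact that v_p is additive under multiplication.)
v_17(39755996) = 5

v_p(x) = 2 (factor: 8092 = 17^2 · 28); v_p(y) = 3 (factor: 4913 = 17^3 · 1). Additivity: v_p(xy) = v_p(x) + v_p(y) = 2 + 3 = 5. (Direct check: xy = 39755996 = 17^5 · (28).)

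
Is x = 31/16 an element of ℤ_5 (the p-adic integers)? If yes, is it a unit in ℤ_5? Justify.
x ∈ ℤ_5^× (unit); v_5(x) = 0

ℤ_5 = {x ∈ ℚ_5 : v_5(x) ≥ 0} and ℤ_5^× = {x ∈ ℤ_5 : v_5(x) = 0}. Here v_5(31/16) = v_5(num) − v_5(den) = 0; compare against these criteria.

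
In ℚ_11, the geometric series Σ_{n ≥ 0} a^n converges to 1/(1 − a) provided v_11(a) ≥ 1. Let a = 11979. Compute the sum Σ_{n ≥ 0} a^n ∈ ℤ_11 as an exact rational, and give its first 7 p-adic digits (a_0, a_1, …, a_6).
Σ a^n = 1/(1 − a) = -1/11978;  first 7 digits = (1, 0, 0, 9, 0, 0, 4)

v_11(a) = 3 ≥ 1, so the series converges in ℤ_11 to 1/(1 − a) = 1/(1 − 11979) = -1/11978. Expand this rational in ℤ_11: compute digits iteratively via d_i = x_i mod 11, x_{i+1} = (x_i − d_i)/11. The first 7 digits are (1, 0, 0, 9, 0, 0, 4).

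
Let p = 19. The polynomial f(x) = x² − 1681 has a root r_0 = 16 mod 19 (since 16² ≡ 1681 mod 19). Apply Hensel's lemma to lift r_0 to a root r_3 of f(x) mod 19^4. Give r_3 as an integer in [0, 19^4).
r_3 = 130280 (mod 130321)

Hensel's recurrence: r_{i+1} = r_i − f(r_i)·(f′(r_i))^{-1} mod 19^{i+2}, with f′(x) = 2x. Iterate:
  r_0 = 16 (mod 19)
  r_1 = 320 (mod 361)
  r_2 = 6818 (mod 6859)
  r_3 = 130280 (mod 130321)
Final: r_3 = 130280, and one checks f(r_3) ≡ 0 mod 19^4.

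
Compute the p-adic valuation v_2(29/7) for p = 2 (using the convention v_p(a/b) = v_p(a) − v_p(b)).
v_2(29/7) = 0

Factor powers of 2 from the numerator and denominator of the reduced fraction: 29 = 2^0 · 29 and 7 = 2^0 · 7. Apply v_p(a/b) = v_p(a) − v_p(b): v_2(29/7) = 0 − 0 = 0.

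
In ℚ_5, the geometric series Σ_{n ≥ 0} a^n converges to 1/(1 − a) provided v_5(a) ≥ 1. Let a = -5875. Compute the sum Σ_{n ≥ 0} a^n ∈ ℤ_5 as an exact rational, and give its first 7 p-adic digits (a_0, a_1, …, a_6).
Σ a^n = 1/(1 − a) = 1/5876;  first 7 digits = (1, 0, 0, 3, 0, 3, 3)

v_5(a) = 3 ≥ 1, so the series converges in ℤ_5 to 1/(1 − a) = 1/(1 − (-5875)) = 1/5876. Expand this rational in ℤ_5: compute digits iteratively via d_i = x_i mod 5, x_{i+1} = (x_i − d_i)/5. The first 7 digits are (1, 0, 0, 3, 0, 3, 3).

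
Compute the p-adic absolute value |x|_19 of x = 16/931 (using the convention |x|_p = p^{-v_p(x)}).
|16/931|_19 = 19

Step 1 — compute v_19(x) by factoring powers of 19 out of the numerator and denominator: v_19(16/931) = -1. Step 2 — apply |x|_p = p^{-v_p(x)} = 19^{1} = 19.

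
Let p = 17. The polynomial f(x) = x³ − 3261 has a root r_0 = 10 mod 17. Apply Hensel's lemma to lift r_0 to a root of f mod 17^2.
r_1 = 163 (mod 289)

Hensel: r_{i+1} = r_i − f(r_i)/f′(r_i) mod 17^{i+2}, where f′(x) = 3x². Iterate:
  r_0 = 10 (mod 17)
  r_1 = 163 (mod 289)
Final: r = 163 with f(r) ≡ 0 mod 17^2.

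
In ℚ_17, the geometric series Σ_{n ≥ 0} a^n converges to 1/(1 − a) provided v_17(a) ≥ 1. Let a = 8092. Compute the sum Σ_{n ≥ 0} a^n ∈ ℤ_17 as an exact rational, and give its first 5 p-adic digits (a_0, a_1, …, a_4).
Σ a^n = 1/(1 − a) = -1/8091;  first 5 digits = (1, 0, 11, 1, 2)

v_17(a) = 2 ≥ 1, so the series converges in ℤ_17 to 1/(1 − a) = 1/(1 − 8092) = -1/8091. Expand this rational in ℤ_17: compute digits iteratively via d_i = x_i mod 17, x_{i+1} = (x_i − d_i)/17. The first 5 digits are (1, 0, 11, 1, 2).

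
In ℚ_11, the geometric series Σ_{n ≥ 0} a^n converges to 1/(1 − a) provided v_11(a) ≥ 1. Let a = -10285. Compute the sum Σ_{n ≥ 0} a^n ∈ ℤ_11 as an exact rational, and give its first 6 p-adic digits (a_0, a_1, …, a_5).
Σ a^n = 1/(1 − a) = 1/10286;  first 6 digits = (1, 0, 3, 3, 8, 7)

v_11(a) = 2 ≥ 1, so the series converges in ℤ_11 to 1/(1 − a) = 1/(1 − (-10285)) = 1/10286. Expand this rational in ℤ_11: compute digits iteratively via d_i = x_i mod 11, x_{i+1} = (x_i − d_i)/11. The first 6 digits are (1, 0, 3, 3, 8, 7).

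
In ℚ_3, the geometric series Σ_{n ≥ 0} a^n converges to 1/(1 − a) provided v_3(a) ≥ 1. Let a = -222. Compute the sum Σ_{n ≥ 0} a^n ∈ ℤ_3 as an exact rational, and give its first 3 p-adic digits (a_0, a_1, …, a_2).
Σ a^n = 1/(1 − a) = 1/223;  first 3 digits = (1, 1, 0)

v_3(a) = 1 ≥ 1, so the series converges in ℤ_3 to 1/(1 − a) = 1/(1 − (-222)) = 1/223. Expand this rational in ℤ_3: compute digits iteratively via d_i = x_i mod 3, x_{i+1} = (x_i − d_i)/3. The first 3 digits are (1, 1, 0).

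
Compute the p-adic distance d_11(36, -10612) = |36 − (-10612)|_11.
d_11(36, -10612) = 1/1331

Step 1 — x − y = 36 − (-10612) = 10648. Step 2 — v_11(10648) = 3 (factor: 10648 = (11^3 · 8); the sign does not affect v_p). Step 3 — |x − y|_11 = 11^{-3} = 1/1331.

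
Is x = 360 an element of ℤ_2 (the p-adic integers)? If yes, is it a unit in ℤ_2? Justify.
x ∈ ℤ_2 but not a unit; v_2(x) = 3 > 0

ℤ_2 = {x ∈ ℚ_2 : v_2(x) ≥ 0} and ℤ_2^× = {x ∈ ℤ_2 : v_2(x) = 0}. Here v_2(360) = v_2(num) − v_2(den) = 3; compare against these criteria.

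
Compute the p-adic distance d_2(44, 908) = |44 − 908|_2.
d_2(44, 908) = 1/32

Step 1 — x − y = 44 − 908 = -864. Step 2 — v_2(-864) = 5 (factor: -864 = −(2^5 · 27); the sign does not affect v_p). Step 3 — |x − y|_2 = 2^{-5} = 1/32.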